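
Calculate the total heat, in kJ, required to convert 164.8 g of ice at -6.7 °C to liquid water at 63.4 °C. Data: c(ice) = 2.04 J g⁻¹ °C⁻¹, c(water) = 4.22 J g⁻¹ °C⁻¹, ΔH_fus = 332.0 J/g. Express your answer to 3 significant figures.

q = 101 kJ

q1 (heat ice -6.7→0.0 °C): 164.8 × 2.04 × 6.7 = 2252 J
q2 (melt at 0 °C): 164.8 × 332.0 = 54714 J
q3 (heat water 0.0→63.4 °C): 164.8 × 4.22 × 63.4 = 44092 J
Total: 2252 + 54714 + 44092 = 101058 J = 101 kJ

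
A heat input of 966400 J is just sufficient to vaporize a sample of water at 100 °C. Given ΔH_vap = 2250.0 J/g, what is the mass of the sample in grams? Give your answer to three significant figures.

m = 430 g

m = q / ΔH_vap = 966400 J / 2250.0 J/g = 430 g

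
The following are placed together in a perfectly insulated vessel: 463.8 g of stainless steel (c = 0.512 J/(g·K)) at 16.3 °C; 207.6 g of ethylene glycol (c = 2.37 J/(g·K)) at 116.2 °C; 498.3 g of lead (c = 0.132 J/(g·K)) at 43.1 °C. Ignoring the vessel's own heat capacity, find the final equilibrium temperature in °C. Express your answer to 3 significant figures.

Σ mᵢcᵢ(T − Tᵢ) = 0  ⇒  T = Σ mᵢcᵢTᵢ / Σ mᵢcᵢ
Σ mᵢcᵢ = 463.8×0.512 + 207.6×2.37 + 498.3×0.132 = 795.2532
Σ mᵢcᵢTᵢ = 237.4656×16.3 + 492.012×116.2 + 65.7756×43.1 = 63877
T = 63877 / 795.2532 = 80.32 °C

T_f = 80.3 °C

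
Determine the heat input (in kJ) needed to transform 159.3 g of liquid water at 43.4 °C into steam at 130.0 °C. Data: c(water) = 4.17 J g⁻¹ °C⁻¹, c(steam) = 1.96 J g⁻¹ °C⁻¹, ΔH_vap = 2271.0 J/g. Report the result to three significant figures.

q = 409 kJ

q1 (heat water 43.4→100.0 °C): 159.3 × 4.17 × 56.6 = 37598 J
q2 (vaporize at 100 °C): 159.3 × 2271.0 = 361770 J
q3 (heat steam 100.0→130.0 °C): 159.3 × 1.96 × 30.0 = 9367 J
Total: 37598 + 361770 + 9367 = 408735 J = 409 kJ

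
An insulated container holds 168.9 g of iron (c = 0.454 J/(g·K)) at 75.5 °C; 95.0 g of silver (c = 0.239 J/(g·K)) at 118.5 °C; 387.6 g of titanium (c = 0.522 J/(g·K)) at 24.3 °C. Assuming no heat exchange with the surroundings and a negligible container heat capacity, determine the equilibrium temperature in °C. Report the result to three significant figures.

T_f = 44.4 °C

Σ mᵢcᵢ(T − Tᵢ) = 0  ⇒  T = Σ mᵢcᵢTᵢ / Σ mᵢcᵢ
Σ mᵢcᵢ = 168.9×0.454 + 95.0×0.239 + 387.6×0.522 = 301.7128
Σ mᵢcᵢTᵢ = 76.6806×75.5 + 22.705×118.5 + 202.3272×24.3 = 13396
T = 13396 / 301.7128 = 44.40 °C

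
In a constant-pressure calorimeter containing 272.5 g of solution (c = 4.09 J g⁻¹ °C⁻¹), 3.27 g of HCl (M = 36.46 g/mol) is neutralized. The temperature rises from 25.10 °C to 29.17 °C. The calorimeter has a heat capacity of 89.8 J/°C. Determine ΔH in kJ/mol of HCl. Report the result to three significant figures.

ΔH = -54.7 kJ/mol

|ΔT| = |29.17 − 25.10| = 4.07 °C
|q_surr| = (272.5 × 4.09 + 89.8) × 4.07 = 1204.325 × 4.07 = 4902 J
n(HCl) = 3.27 / 36.46 = 0.08969 mol
Temperature rose, so q_rxn = −|q_surr| = -4.902 kJ
ΔH = q_rxn / n = -54.65 kJ/mol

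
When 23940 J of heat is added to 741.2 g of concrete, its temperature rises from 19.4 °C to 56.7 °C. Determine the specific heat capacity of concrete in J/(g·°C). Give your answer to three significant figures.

c = q / (m ΔT) = 23940 / (741.2 × 37.3)
c = 23940 / 27646.76 = 0.866 J/(g·°C)

c = 0.866 J/(g·°C)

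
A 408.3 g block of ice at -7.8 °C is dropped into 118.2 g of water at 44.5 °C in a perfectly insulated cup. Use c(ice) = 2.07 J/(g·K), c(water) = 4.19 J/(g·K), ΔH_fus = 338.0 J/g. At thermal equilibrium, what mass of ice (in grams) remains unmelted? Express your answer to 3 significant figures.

m_ice remaining = 363 g

Heat to warm all ice to 0 °C: 408.3×2.07×7.8 = 6592.4 J
Heat released by water cooling to 0 °C: 118.2×4.19×44.5 = 22039 J
22039 J < 6592.4 + 408.3×338.0 = 144597.8 J, so not all ice melts; final T = 0 °C.
Heat left for melting: 22039 − 6592.4 = 15446.6 J
Mass melted = 15446.6 / 338.0 = 45.70 g
Ice remaining = 408.3 − 45.70 = 362.60 g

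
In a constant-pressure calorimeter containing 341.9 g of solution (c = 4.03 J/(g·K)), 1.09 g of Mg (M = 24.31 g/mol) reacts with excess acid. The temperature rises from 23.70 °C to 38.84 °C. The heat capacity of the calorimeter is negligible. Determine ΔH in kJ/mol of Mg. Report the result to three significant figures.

ΔH = -465 kJ/mol

|ΔT| = |38.84 − 23.70| = 15.14 °C
|q_surr| = (341.9 × 4.03) × 15.14 = 1377.857 × 15.14 = 20860 J
n(Mg) = 1.09 / 24.31 = 0.04484 mol
Temperature rose, so q_rxn = −|q_surr| = -20.86 kJ
ΔH = q_rxn / n = -465.2 kJ/mol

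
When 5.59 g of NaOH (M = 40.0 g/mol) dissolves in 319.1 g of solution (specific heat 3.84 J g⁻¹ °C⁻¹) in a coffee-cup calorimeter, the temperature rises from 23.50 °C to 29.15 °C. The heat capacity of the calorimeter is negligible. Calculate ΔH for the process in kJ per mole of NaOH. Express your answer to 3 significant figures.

|ΔT| = |29.15 − 23.50| = 5.65 °C
|q_surr| = (319.1 × 3.84) × 5.65 = 1225.344 × 5.65 = 6923 J
n(NaOH) = 5.59 / 40.0 = 0.1398 mol
Temperature rose, so q_rxn = −|q_surr| = -6.923 kJ
ΔH = q_rxn / n = -49.52 kJ/mol

ΔH = -49.5 kJ/mol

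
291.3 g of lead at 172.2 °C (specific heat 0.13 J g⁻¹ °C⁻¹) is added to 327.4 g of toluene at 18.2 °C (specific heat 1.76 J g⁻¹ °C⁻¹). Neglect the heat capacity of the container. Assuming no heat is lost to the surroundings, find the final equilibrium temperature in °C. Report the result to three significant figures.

T_f = 27.7 °C

Heat lost by lead = heat gained by toluene.
(291.3)(0.13)(172.2 − T) = (327.4)(1.76)(T − 18.2)
37.869 (172.2 − T) = 576.224 (T − 18.2)
6521.0 − 37.869 T = 576.224 T − 10487
17008.0 = 614.093 T
T = 27.70 °C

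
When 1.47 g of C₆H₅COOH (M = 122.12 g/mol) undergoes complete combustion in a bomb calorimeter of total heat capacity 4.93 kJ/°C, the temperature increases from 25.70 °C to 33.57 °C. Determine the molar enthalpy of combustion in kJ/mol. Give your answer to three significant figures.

ΔT = 33.57 − 25.70 = 7.87 °C
q_cal = C_cal × ΔT = 4.93 × 7.87 = 38.7991 kJ
n = 1.47 / 122.12 = 0.01204 mol
q_rxn = −q_cal = -38.7991 kJ
ΔH = -38.7991 / 0.01204 = -3223 kJ/mol

ΔH = -3220 kJ/mol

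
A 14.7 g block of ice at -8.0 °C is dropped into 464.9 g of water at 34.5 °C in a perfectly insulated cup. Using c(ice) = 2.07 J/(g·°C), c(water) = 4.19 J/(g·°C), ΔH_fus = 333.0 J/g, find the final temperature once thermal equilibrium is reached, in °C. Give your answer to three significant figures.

Heat to bring ice to 0 °C and melt it: q₁ = 14.7×2.07×8.0 + 14.7×333.0 = 5138.5 J
Heat the water can supply cooling to 0 °C: 464.9×4.19×34.5 = 67203.6 J > q₁, so all ice melts.
Energy balance: 464.9×4.19×(34.5 − T) = 5138.5 + 14.7×4.19×(T − 0)
1947.931(34.5 − T) = 5138.5 + 61.593 T
67203.6 − 5138.5 = 2009.524 T
T = 62065.1 / 2009.524 = 30.89 °C

T_f = 30.9 °C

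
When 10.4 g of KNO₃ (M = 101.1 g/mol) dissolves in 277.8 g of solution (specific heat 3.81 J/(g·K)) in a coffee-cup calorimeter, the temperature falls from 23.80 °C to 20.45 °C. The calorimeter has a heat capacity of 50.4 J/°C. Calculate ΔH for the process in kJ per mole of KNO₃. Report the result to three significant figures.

|ΔT| = |20.45 − 23.80| = 3.35 °C
|q_surr| = (277.8 × 3.81 + 50.4) × 3.35 = 1108.818 × 3.35 = 3715 J
n(KNO₃) = 10.4 / 101.1 = 0.1029 mol
Temperature fell, so q_rxn = +|q_surr| = 3.715 kJ
ΔH = q_rxn / n = 36.10 kJ/mol

ΔH = 36.1 kJ/mol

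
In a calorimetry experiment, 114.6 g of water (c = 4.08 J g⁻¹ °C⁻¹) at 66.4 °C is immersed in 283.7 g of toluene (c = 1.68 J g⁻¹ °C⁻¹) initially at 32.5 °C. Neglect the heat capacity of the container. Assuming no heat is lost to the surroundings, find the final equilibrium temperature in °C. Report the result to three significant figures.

Heat lost by water = heat gained by toluene.
(114.6)(4.08)(66.4 − T) = (283.7)(1.68)(T − 32.5)
467.568 (66.4 − T) = 476.616 (T − 32.5)
31047 − 467.568 T = 476.616 T − 15490
46537 = 944.184 T
T = 49.29 °C

T_f = 49.3 °C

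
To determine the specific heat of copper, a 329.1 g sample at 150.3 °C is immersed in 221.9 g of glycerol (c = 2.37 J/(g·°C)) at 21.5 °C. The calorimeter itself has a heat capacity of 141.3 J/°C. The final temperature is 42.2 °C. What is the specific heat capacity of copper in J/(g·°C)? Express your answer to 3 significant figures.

q_gained = (221.9 × 2.37 + 141.3) × (42.2 − 21.5) = 13810 J
q_lost = 329.1 × c × (150.3 − 42.2) = 35575.71 c
Set equal: c = 13810 / 35575.71 = 0.388 J/(g·°C)

c = 0.388 J/(g·°C)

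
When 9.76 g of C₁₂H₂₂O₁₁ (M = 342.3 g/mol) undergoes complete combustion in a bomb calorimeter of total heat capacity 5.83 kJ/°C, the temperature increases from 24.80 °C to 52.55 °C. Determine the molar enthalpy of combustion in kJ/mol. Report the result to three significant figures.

ΔH = -5670 kJ/mol

ΔT = 52.55 − 24.80 = 27.75 °C
q_cal = C_cal × ΔT = 5.83 × 27.75 = 161.7825 kJ
n = 9.76 / 342.3 = 0.02851 mol
q_rxn = −q_cal = -161.7825 kJ
ΔH = -161.7825 / 0.02851 = -5674.6 kJ/mol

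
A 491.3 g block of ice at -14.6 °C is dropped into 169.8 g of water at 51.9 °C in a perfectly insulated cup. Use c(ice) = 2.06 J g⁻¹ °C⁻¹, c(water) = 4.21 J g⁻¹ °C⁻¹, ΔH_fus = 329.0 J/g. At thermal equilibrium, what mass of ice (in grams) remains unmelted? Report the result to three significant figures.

Heat to warm all ice to 0 °C: 491.3×2.06×14.6 = 14776 J
Heat released by water cooling to 0 °C: 169.8×4.21×51.9 = 37101 J
37101 J < 14776 + 491.3×329.0 = 176413.7 J, so not all ice melts; final T = 0 °C.
Heat left for melting: 37101 − 14776 = 22325 J
Mass melted = 22325 / 329.0 = 67.86 g
Ice remaining = 491.3 − 67.86 = 423.44 g

m_ice remaining = 423 g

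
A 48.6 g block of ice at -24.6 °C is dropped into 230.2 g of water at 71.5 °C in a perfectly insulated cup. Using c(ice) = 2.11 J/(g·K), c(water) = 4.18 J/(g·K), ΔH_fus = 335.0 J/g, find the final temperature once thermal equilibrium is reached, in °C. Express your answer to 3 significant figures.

T_f = 42.9 °C

Heat to bring ice to 0 °C and melt it: q₁ = 48.6×2.11×24.6 + 48.6×335.0 = 18804 J
Heat the water can supply cooling to 0 °C: 230.2×4.18×71.5 = 68799.9 J > q₁, so all ice melts.
Energy balance: 230.2×4.18×(71.5 − T) = 18804 + 48.6×4.18×(T − 0)
962.236(71.5 − T) = 18804 + 203.148 T
68799.9 − 18804 = 1165.384 T
T = 49995.9 / 1165.384 = 42.90 °C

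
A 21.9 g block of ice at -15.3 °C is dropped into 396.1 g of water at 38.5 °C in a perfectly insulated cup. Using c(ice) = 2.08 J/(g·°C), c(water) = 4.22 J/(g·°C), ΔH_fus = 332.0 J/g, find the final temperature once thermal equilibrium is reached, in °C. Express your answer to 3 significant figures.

T_f = 32.0 °C

Heat to bring ice to 0 °C and melt it: q₁ = 21.9×2.08×15.3 + 21.9×332.0 = 7967.7 J
Heat the water can supply cooling to 0 °C: 396.1×4.22×38.5 = 64354.4 J > q₁, so all ice melts.
Energy balance: 396.1×4.22×(38.5 − T) = 7967.7 + 21.9×4.22×(T − 0)
1671.542(38.5 − T) = 7967.7 + 92.418 T
64354.4 − 7967.7 = 1763.960 T
T = 56386.7 / 1763.960 = 31.97 °C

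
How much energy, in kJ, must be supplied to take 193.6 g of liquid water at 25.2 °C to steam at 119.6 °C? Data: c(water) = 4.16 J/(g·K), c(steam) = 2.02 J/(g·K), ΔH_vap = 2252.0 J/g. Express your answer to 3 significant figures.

q1 (heat water 25.2→100.0 °C): 193.6 × 4.16 × 74.8 = 60242 J
q2 (vaporize at 100 °C): 193.6 × 2252.0 = 435987 J
q3 (heat steam 100.0→119.6 °C): 193.6 × 2.02 × 19.6 = 7665 J
Total: 60242 + 435987 + 7665 = 503894 J = 504 kJ

q = 504 kJ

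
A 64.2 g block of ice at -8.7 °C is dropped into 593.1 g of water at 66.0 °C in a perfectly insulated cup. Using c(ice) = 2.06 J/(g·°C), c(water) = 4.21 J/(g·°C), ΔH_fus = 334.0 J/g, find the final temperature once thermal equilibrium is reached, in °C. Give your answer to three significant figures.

Heat to bring ice to 0 °C and melt it: q₁ = 64.2×2.06×8.7 + 64.2×334.0 = 22593 J
Heat the water can supply cooling to 0 °C: 593.1×4.21×66.0 = 164799 J > q₁, so all ice melts.
Energy balance: 593.1×4.21×(66.0 − T) = 22593 + 64.2×4.21×(T − 0)
2496.951(66.0 − T) = 22593 + 270.282 T
164799 − 22593 = 2767.233 T
T = 142206 / 2767.233 = 51.39 °C

T_f = 51.4 °C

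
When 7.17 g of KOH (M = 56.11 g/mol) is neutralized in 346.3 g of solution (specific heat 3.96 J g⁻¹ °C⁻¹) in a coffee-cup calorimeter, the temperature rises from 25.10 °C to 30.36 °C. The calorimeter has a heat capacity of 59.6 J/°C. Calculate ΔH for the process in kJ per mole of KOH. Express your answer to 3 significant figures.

ΔH = -58.9 kJ/mol

|ΔT| = |30.36 − 25.10| = 5.26 °C
|q_surr| = (346.3 × 3.96 + 59.6) × 5.26 = 1430.948 × 5.26 = 7527 J
n(KOH) = 7.17 / 56.11 = 0.1278 mol
Temperature rose, so q_rxn = −|q_surr| = -7.527 kJ
ΔH = q_rxn / n = -58.90 kJ/mol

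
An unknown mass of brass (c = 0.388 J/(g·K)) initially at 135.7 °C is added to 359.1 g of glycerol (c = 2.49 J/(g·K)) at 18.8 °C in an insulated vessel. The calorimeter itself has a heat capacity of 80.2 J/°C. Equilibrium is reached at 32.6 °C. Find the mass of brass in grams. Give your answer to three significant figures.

m = 336 g

q_gained = (359.1 × 2.49 + 80.2) × (32.6 − 18.8) = 13450 J
q_lost = m × 0.388 × (135.7 − 32.6) = 40.0028 m
m = 13450 / 40.0028 = 336 g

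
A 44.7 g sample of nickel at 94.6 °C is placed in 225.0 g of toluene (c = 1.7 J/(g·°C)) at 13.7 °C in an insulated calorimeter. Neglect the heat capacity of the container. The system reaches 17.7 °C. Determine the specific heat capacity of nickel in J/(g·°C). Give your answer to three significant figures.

q_gained = (225.0 × 1.7) × (17.7 − 13.7) = 1530 J
q_lost = 44.7 × c × (94.6 − 17.7) = 3437.43 c
Set equal: c = 1530 / 3437.43 = 0.445 J/(g·°C)

c = 0.445 J/(g·°C)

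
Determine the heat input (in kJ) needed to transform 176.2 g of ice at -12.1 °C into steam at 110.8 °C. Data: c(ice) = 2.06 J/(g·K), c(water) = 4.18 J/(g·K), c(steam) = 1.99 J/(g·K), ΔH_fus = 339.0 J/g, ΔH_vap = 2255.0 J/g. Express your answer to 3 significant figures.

q = 539 kJ

q1 (heat ice -12.1→0.0 °C): 176.2 × 2.06 × 12.1 = 4392 J
q2 (melt at 0 °C): 176.2 × 339.0 = 59732 J
q3 (heat water 0.0→100.0 °C): 176.2 × 4.18 × 100.0 = 73652 J
q4 (vaporize at 100 °C): 176.2 × 2255.0 = 397331 J
q5 (heat steam 100.0→110.8 °C): 176.2 × 1.99 × 10.8 = 3787 J
Total: 4392 + 59732 + 73652 + 397331 + 3787 = 538894 J = 539 kJ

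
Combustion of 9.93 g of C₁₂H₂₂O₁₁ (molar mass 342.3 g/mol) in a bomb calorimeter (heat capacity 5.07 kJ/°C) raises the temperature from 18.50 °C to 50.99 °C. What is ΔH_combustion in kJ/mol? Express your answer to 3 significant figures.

ΔT = 50.99 − 18.50 = 32.49 °C
q_cal = C_cal × ΔT = 5.07 × 32.49 = 164.7243 kJ
n = 9.93 / 342.3 = 0.02901 mol
q_rxn = −q_cal = -164.7243 kJ
ΔH = -164.7243 / 0.02901 = -5678 kJ/mol

ΔH = -5680 kJ/mol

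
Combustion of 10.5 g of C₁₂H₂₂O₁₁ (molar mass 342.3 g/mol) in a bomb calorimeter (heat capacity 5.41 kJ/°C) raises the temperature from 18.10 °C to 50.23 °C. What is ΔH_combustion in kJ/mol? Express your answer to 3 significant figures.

ΔT = 50.23 − 18.10 = 32.13 °C
q_cal = C_cal × ΔT = 5.41 × 32.13 = 173.8233 kJ
n = 10.5 / 342.3 = 0.03067 mol
q_rxn = −q_cal = -173.8233 kJ
ΔH = -173.8233 / 0.03067 = -5668 kJ/mol

ΔH = -5670 kJ/mol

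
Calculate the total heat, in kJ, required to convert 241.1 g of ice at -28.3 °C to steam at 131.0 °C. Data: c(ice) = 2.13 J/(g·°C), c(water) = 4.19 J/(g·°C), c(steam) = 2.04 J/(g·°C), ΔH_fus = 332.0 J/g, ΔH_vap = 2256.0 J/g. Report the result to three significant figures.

q1 (heat ice -28.3→0.0 °C): 241.1 × 2.13 × 28.3 = 14533 J
q2 (melt at 0 °C): 241.1 × 332.0 = 80045 J
q3 (heat water 0.0→100.0 °C): 241.1 × 4.19 × 100.0 = 101021 J
q4 (vaporize at 100 °C): 241.1 × 2256.0 = 543922 J
q5 (heat steam 100.0→131.0 °C): 241.1 × 2.04 × 31.0 = 15247 J
Total: 14533 + 80045 + 101021 + 543922 + 15247 = 754768 J = 755 kJ

q = 755 kJ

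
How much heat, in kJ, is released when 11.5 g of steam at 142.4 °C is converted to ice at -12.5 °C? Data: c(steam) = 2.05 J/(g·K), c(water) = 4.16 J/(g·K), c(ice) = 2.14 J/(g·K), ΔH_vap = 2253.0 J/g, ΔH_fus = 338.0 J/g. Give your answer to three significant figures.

q = 35.9 kJ

q1 (cool steam 142.4→100 °C): 11.5 × 2.05 × 42.4 = 1000 J
q2 (condense at 100 °C): 11.5 × 2253.0 = 25910 J
q3 (cool water 100→0 °C): 11.5 × 4.16 × 100.0 = 4784 J
q4 (freeze at 0 °C): 11.5 × 338.0 = 3887 J
q5 (cool ice 0→-12.5 °C): 11.5 × 2.14 × 12.5 = 308 J
Total: 1000 + 25910 + 4784 + 3887 + 308 = 35889 J = 35.9 kJ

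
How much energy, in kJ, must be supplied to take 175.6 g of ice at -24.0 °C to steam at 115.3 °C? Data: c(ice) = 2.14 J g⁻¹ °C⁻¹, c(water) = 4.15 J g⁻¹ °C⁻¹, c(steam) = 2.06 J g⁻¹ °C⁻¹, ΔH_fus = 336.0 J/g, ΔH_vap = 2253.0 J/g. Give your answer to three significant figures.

q1 (heat ice -24.0→0.0 °C): 175.6 × 2.14 × 24.0 = 9019 J
q2 (melt at 0 °C): 175.6 × 336.0 = 59002 J
q3 (heat water 0.0→100.0 °C): 175.6 × 4.15 × 100.0 = 72874 J
q4 (vaporize at 100 °C): 175.6 × 2253.0 = 395627 J
q5 (heat steam 100.0→115.3 °C): 175.6 × 2.06 × 15.3 = 5535 J
Total: 9019 + 59002 + 72874 + 395627 + 5535 = 542057 J = 542 kJ

q = 542 kJ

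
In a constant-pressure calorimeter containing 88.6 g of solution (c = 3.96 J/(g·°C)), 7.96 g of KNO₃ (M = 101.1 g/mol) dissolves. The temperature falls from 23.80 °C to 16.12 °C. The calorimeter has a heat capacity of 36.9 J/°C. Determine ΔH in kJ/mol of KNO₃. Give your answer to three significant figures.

|ΔT| = |16.12 − 23.80| = 7.68 °C
|q_surr| = (88.6 × 3.96 + 36.9) × 7.68 = 387.756 × 7.68 = 2978 J
n(KNO₃) = 7.96 / 101.1 = 0.07873 mol
Temperature fell, so q_rxn = +|q_surr| = 2.978 kJ
ΔH = q_rxn / n = 37.83 kJ/mol

ΔH = 37.8 kJ/mol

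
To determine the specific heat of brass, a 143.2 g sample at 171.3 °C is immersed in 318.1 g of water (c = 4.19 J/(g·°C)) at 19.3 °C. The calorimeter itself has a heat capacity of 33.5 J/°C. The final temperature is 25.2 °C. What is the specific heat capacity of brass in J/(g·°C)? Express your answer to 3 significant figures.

c = 0.385 J/(g·°C)

q_gained = (318.1 × 4.19 + 33.5) × (25.2 − 19.3) = 8061 J
q_lost = 143.2 × c × (171.3 − 25.2) = 20921.52 c
Set equal: c = 8061 / 20921.52 = 0.385 J/(g·°C)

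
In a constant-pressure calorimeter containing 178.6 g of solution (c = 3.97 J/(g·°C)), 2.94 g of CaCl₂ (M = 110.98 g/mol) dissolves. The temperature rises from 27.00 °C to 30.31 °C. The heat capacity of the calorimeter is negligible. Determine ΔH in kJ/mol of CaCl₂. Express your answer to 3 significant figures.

ΔH = -88.6 kJ/mol

|ΔT| = |30.31 − 27.00| = 3.31 °C
|q_surr| = (178.6 × 3.97) × 3.31 = 709.042 × 3.31 = 2347 J
n(CaCl₂) = 2.94 / 110.98 = 0.02649 mol
Temperature rose, so q_rxn = −|q_surr| = -2.347 kJ
ΔH = q_rxn / n = -88.60 kJ/mol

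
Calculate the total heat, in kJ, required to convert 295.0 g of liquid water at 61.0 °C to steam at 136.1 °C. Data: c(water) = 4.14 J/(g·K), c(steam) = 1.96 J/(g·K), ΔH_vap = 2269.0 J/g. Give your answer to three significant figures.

q = 738 kJ

q1 (heat water 61.0→100.0 °C): 295.0 × 4.14 × 39.0 = 47631 J
q2 (vaporize at 100 °C): 295.0 × 2269.0 = 669355 J
q3 (heat steam 100.0→136.1 °C): 295.0 × 1.96 × 36.1 = 20873 J
Total: 47631 + 669355 + 20873 = 737859 J = 738 kJ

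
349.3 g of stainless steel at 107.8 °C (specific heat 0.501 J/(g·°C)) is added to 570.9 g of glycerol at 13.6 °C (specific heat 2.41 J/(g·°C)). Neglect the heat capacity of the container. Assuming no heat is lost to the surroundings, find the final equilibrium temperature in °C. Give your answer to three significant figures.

T_f = 24.2 °C

Heat lost by stainless steel = heat gained by glycerol.
(349.3)(0.501)(107.8 − T) = (570.9)(2.41)(T − 13.6)
174.9993 (107.8 − T) = 1375.869 (T − 13.6)
18865 − 174.9993 T = 1375.869 T − 18712
37577 = 1550.8683 T
T = 24.23 °C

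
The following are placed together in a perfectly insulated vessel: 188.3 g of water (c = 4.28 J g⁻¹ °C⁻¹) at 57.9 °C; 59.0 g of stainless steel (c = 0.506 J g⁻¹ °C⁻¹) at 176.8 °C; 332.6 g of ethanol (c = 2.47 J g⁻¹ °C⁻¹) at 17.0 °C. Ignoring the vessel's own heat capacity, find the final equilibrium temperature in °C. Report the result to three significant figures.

T_f = 39.8 °C

Σ mᵢcᵢ(T − Tᵢ) = 0  ⇒  T = Σ mᵢcᵢTᵢ / Σ mᵢcᵢ
Σ mᵢcᵢ = 188.3×4.28 + 59.0×0.506 + 332.6×2.47 = 1657.300
Σ mᵢcᵢTᵢ = 805.924×57.9 + 29.854×176.8 + 821.522×17.0 = 65907
T = 65907 / 1657.300 = 39.77 °C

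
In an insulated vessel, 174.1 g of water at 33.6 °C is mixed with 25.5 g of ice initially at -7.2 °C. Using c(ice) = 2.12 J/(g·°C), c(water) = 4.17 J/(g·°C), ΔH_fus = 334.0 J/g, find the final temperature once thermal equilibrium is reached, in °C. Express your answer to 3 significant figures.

Heat to bring ice to 0 °C and melt it: q₁ = 25.5×2.12×7.2 + 25.5×334.0 = 8906.2 J
Heat the water can supply cooling to 0 °C: 174.1×4.17×33.6 = 24393.5 J > q₁, so all ice melts.
Energy balance: 174.1×4.17×(33.6 − T) = 8906.2 + 25.5×4.17×(T − 0)
725.997(33.6 − T) = 8906.2 + 106.335 T
24393.5 − 8906.2 = 832.332 T
T = 15487.3 / 832.332 = 18.61 °C

T_f = 18.6 °C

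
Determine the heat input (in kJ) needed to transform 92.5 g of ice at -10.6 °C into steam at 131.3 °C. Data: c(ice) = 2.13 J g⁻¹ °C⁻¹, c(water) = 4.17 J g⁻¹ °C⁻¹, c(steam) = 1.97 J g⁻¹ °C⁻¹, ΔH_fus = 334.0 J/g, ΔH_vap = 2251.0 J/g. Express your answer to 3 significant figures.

q1 (heat ice -10.6→0.0 °C): 92.5 × 2.13 × 10.6 = 2088 J
q2 (melt at 0 °C): 92.5 × 334.0 = 30895 J
q3 (heat water 0.0→100.0 °C): 92.5 × 4.17 × 100.0 = 38573 J
q4 (vaporize at 100 °C): 92.5 × 2251.0 = 208218 J
q5 (heat steam 100.0→131.3 °C): 92.5 × 1.97 × 31.3 = 5704 J
Total: 2088 + 30895 + 38573 + 208218 + 5704 = 285478 J = 285 kJ

q = 285 kJ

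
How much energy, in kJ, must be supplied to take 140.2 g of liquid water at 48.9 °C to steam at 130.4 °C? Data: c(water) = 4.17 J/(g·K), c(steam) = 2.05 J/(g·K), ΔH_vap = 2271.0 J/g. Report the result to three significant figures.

q1 (heat water 48.9→100.0 °C): 140.2 × 4.17 × 51.1 = 29875 J
q2 (vaporize at 100 °C): 140.2 × 2271.0 = 318394 J
q3 (heat steam 100.0→130.4 °C): 140.2 × 2.05 × 30.4 = 8737 J
Total: 29875 + 318394 + 8737 = 357006 J = 357 kJ

q = 357 kJ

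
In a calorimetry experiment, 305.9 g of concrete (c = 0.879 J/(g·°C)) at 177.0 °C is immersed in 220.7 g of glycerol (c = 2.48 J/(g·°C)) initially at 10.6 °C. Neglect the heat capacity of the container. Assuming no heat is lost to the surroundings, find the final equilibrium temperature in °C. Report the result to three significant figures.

Heat lost by concrete = heat gained by glycerol.
(305.9)(0.879)(177.0 − T) = (220.7)(2.48)(T − 10.6)
268.8861 (177.0 − T) = 547.336 (T − 10.6)
47593 − 268.8861 T = 547.336 T − 5801.8
53394.8 = 816.2221 T
T = 65.42 °C

T_f = 65.4 °C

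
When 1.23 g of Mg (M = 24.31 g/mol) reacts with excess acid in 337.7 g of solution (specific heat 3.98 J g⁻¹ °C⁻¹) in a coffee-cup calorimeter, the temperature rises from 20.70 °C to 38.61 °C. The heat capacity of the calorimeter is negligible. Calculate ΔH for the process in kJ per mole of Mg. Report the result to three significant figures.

ΔH = -476 kJ/mol

|ΔT| = |38.61 − 20.70| = 17.91 °C
|q_surr| = (337.7 × 3.98) × 17.91 = 1344.046 × 17.91 = 24070 J
n(Mg) = 1.23 / 24.31 = 0.05060 mol
Temperature rose, so q_rxn = −|q_surr| = -24.07 kJ
ΔH = q_rxn / n = -475.7 kJ/mol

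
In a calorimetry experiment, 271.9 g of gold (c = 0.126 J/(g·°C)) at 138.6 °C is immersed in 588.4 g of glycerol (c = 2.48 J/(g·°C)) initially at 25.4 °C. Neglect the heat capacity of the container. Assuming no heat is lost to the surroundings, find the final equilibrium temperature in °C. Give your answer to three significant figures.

Heat lost by gold = heat gained by glycerol.
(271.9)(0.126)(138.6 − T) = (588.4)(2.48)(T − 25.4)
34.2594 (138.6 − T) = 1459.232 (T − 25.4)
4748.4 − 34.2594 T = 1459.232 T − 37064
41812.4 = 1493.4914 T
T = 28.00 °C

T_f = 28.0 °C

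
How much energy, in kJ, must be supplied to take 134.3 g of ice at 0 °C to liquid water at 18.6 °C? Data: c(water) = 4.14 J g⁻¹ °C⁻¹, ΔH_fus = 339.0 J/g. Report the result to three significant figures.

q1 (melt at 0 °C): 134.3 × 339.0 = 45528 J
q2 (heat water 0.0→18.6 °C): 134.3 × 4.14 × 18.6 = 10342 J
Total: 45528 + 10342 = 55870 J = 55.9 kJ

q = 55.9 kJ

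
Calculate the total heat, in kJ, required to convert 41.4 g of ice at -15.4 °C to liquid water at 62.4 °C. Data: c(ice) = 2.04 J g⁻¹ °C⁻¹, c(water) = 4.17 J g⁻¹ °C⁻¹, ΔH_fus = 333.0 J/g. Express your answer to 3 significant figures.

q1 (heat ice -15.4→0.0 °C): 41.4 × 2.04 × 15.4 = 1301 J
q2 (melt at 0 °C): 41.4 × 333.0 = 13786 J
q3 (heat water 0.0→62.4 °C): 41.4 × 4.17 × 62.4 = 10773 J
Total: 1301 + 13786 + 10773 = 25860 J = 25.9 kJ

q = 25.9 kJ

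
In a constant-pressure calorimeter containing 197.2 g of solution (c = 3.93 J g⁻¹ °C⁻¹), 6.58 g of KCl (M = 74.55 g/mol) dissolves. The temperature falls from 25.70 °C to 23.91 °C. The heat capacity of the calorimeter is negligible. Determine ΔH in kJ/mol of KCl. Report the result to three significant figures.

|ΔT| = |23.91 − 25.70| = 1.79 °C
|q_surr| = (197.2 × 3.93) × 1.79 = 774.996 × 1.79 = 1387 J
n(KCl) = 6.58 / 74.55 = 0.08826 mol
Temperature fell, so q_rxn = +|q_surr| = 1.387 kJ
ΔH = q_rxn / n = 15.71 kJ/mol

ΔH = 15.7 kJ/mol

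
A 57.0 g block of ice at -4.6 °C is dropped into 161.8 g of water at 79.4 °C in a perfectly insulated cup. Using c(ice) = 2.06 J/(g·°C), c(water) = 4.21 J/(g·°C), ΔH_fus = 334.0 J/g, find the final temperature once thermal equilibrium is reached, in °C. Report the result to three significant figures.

T_f = 37.5 °C

Heat to bring ice to 0 °C and melt it: q₁ = 57.0×2.06×4.6 + 57.0×334.0 = 19578 J
Heat the water can supply cooling to 0 °C: 161.8×4.21×79.4 = 54085.5 J > q₁, so all ice melts.
Energy balance: 161.8×4.21×(79.4 − T) = 19578 + 57.0×4.21×(T − 0)
681.178(79.4 − T) = 19578 + 239.97 T
54085.5 − 19578 = 921.148 T
T = 34507.5 / 921.148 = 37.46 °C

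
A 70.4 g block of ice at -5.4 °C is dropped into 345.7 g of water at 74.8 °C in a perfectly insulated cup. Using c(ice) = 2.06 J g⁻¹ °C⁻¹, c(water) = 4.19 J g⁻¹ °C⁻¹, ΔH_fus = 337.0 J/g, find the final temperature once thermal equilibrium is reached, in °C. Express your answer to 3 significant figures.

Heat to bring ice to 0 °C and melt it: q₁ = 70.4×2.06×5.4 + 70.4×337.0 = 24508 J
Heat the water can supply cooling to 0 °C: 345.7×4.19×74.8 = 108347 J > q₁, so all ice melts.
Energy balance: 345.7×4.19×(74.8 − T) = 24508 + 70.4×4.19×(T − 0)
1448.483(74.8 − T) = 24508 + 294.976 T
108347 − 24508 = 1743.459 T
T = 83839 / 1743.459 = 48.09 °C

T_f = 48.1 °C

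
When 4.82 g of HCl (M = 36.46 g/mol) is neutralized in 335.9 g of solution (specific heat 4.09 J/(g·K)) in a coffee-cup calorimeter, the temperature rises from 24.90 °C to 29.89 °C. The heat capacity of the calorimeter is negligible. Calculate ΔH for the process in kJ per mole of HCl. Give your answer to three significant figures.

ΔH = -51.9 kJ/mol

|ΔT| = |29.89 − 24.90| = 4.99 °C
|q_surr| = (335.9 × 4.09) × 4.99 = 1373.831 × 4.99 = 6855 J
n(HCl) = 4.82 / 36.46 = 0.1322 mol
Temperature rose, so q_rxn = −|q_surr| = -6.855 kJ
ΔH = q_rxn / n = -51.85 kJ/mol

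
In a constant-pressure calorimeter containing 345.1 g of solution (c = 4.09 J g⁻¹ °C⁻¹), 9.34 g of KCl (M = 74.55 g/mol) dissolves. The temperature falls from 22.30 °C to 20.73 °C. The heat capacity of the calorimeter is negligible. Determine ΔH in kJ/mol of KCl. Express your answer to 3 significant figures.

ΔH = 17.7 kJ/mol

|ΔT| = |20.73 − 22.30| = 1.57 °C
|q_surr| = (345.1 × 4.09) × 1.57 = 1411.459 × 1.57 = 2216 J
n(KCl) = 9.34 / 74.55 = 0.1253 mol
Temperature fell, so q_rxn = +|q_surr| = 2.216 kJ
ΔH = q_rxn / n = 17.69 kJ/mol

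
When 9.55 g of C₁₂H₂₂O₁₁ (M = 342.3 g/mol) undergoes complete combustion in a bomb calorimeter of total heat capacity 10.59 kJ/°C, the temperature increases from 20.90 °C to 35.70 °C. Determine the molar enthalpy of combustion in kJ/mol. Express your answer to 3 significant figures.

ΔH = -5620 kJ/mol

ΔT = 35.70 − 20.90 = 14.80 °C
q_cal = C_cal × ΔT = 10.59 × 14.80 = 156.732 kJ
n = 9.55 / 342.3 = 0.02790 mol
q_rxn = −q_cal = -156.732 kJ
ΔH = -156.732 / 0.02790 = -5618 kJ/mol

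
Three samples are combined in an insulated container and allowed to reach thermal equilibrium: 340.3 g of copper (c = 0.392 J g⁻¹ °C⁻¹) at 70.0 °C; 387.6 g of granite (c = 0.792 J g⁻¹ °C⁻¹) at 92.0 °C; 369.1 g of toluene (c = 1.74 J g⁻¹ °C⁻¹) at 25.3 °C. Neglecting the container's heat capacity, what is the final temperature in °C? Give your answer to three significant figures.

T_f = 49.7 °C

Σ mᵢcᵢ(T − Tᵢ) = 0  ⇒  T = Σ mᵢcᵢTᵢ / Σ mᵢcᵢ
Σ mᵢcᵢ = 340.3×0.392 + 387.6×0.792 + 369.1×1.74 = 1082.6108
Σ mᵢcᵢTᵢ = 133.3976×70.0 + 306.9792×92.0 + 642.234×25.3 = 53828
T = 53828 / 1082.6108 = 49.72 °C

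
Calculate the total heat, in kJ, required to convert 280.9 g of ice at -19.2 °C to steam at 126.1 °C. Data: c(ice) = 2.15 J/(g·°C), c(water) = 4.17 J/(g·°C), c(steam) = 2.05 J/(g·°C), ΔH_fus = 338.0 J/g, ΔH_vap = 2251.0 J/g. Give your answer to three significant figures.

q1 (heat ice -19.2→0.0 °C): 280.9 × 2.15 × 19.2 = 11596 J
q2 (melt at 0 °C): 280.9 × 338.0 = 94944 J
q3 (heat water 0.0→100.0 °C): 280.9 × 4.17 × 100.0 = 117135 J
q4 (vaporize at 100 °C): 280.9 × 2251.0 = 632306 J
q5 (heat steam 100.0→126.1 °C): 280.9 × 2.05 × 26.1 = 15030 J
Total: 11596 + 94944 + 117135 + 632306 + 15030 = 871011 J = 871 kJ

q = 871 kJ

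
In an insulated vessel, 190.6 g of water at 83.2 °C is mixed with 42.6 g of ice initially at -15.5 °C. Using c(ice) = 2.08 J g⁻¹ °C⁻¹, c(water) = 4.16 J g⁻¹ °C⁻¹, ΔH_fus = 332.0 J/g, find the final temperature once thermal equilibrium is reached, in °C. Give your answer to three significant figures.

Heat to bring ice to 0 °C and melt it: q₁ = 42.6×2.08×15.5 + 42.6×332.0 = 15517 J
Heat the water can supply cooling to 0 °C: 190.6×4.16×83.2 = 65968.9 J > q₁, so all ice melts.
Energy balance: 190.6×4.16×(83.2 − T) = 15517 + 42.6×4.16×(T − 0)
792.896(83.2 − T) = 15517 + 177.216 T
65968.9 − 15517 = 970.112 T
T = 50451.9 / 970.112 = 52.01 °C

T_f = 52.0 °C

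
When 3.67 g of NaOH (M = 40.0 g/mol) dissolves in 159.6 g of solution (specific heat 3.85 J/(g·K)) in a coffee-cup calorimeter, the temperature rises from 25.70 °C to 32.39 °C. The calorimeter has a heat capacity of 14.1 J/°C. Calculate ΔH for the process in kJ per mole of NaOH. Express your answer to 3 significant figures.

|ΔT| = |32.39 − 25.70| = 6.69 °C
|q_surr| = (159.6 × 3.85 + 14.1) × 6.69 = 628.56 × 6.69 = 4205 J
n(NaOH) = 3.67 / 40.0 = 0.09175 mol
Temperature rose, so q_rxn = −|q_surr| = -4.205 kJ
ΔH = q_rxn / n = -45.83 kJ/mol

ΔH = -45.8 kJ/mol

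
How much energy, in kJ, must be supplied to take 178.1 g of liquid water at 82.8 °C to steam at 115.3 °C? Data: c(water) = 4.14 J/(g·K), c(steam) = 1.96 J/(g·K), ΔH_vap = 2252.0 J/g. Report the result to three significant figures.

q1 (heat water 82.8→100.0 °C): 178.1 × 4.14 × 17.2 = 12682 J
q2 (vaporize at 100 °C): 178.1 × 2252.0 = 401081 J
q3 (heat steam 100.0→115.3 °C): 178.1 × 1.96 × 15.3 = 5341 J
Total: 12682 + 401081 + 5341 = 419104 J = 419 kJ

q = 419 kJ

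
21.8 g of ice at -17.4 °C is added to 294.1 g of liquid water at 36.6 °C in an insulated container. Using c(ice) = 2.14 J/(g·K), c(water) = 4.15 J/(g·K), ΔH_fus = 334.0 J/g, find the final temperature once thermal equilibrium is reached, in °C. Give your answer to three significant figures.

T_f = 27.9 °C

Heat to bring ice to 0 °C and melt it: q₁ = 21.8×2.14×17.4 + 21.8×334.0 = 8092.9 J
Heat the water can supply cooling to 0 °C: 294.1×4.15×36.6 = 44670.8 J > q₁, so all ice melts.
Energy balance: 294.1×4.15×(36.6 − T) = 8092.9 + 21.8×4.15×(T − 0)
1220.515(36.6 − T) = 8092.9 + 90.47 T
44670.8 − 8092.9 = 1310.985 T
T = 36577.9 / 1310.985 = 27.90 °C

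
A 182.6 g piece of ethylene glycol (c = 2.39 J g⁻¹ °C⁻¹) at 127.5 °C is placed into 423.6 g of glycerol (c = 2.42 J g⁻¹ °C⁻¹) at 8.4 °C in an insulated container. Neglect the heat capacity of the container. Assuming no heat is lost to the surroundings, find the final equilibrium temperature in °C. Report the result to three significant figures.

Heat lost by ethylene glycol = heat gained by glycerol.
(182.6)(2.39)(127.5 − T) = (423.6)(2.42)(T − 8.4)
436.414 (127.5 − T) = 1025.112 (T − 8.4)
55643 − 436.414 T = 1025.112 T − 8610.9
64253.9 = 1461.526 T
T = 43.96 °C

T_f = 44.0 °C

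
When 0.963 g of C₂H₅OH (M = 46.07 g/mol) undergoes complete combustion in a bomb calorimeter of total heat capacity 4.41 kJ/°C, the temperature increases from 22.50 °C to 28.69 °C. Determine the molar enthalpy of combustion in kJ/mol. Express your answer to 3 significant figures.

ΔT = 28.69 − 22.50 = 6.19 °C
q_cal = C_cal × ΔT = 4.41 × 6.19 = 27.2979 kJ
n = 0.963 / 46.07 = 0.02090 mol
q_rxn = −q_cal = -27.2979 kJ
ΔH = -27.2979 / 0.02090 = -1306 kJ/mol

ΔH = -1310 kJ/mol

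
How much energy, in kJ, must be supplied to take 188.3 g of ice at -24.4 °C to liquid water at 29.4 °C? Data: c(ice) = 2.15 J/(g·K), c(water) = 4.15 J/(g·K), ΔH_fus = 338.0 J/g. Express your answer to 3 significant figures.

q = 96.5 kJ

q1 (heat ice -24.4→0.0 °C): 188.3 × 2.15 × 24.4 = 9878 J
q2 (melt at 0 °C): 188.3 × 338.0 = 63645 J
q3 (heat water 0.0→29.4 °C): 188.3 × 4.15 × 29.4 = 22974 J
Total: 9878 + 63645 + 22974 = 96497 J = 96.5 kJ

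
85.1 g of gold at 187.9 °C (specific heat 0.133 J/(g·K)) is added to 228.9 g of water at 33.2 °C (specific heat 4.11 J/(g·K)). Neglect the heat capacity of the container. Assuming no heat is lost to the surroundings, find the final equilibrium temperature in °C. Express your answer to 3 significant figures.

Heat lost by gold = heat gained by water.
(85.1)(0.133)(187.9 − T) = (228.9)(4.11)(T − 33.2)
11.3183 (187.9 − T) = 940.779 (T − 33.2)
2126.7 − 11.3183 T = 940.779 T − 31234
33360.7 = 952.0973 T
T = 35.04 °C

T_f = 35.0 °C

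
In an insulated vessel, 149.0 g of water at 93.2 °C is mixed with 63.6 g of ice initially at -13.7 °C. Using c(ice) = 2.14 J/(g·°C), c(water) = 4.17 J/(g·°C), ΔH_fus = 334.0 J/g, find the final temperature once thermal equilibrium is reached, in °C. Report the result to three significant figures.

T_f = 39.3 °C

Heat to bring ice to 0 °C and melt it: q₁ = 63.6×2.14×13.7 + 63.6×334.0 = 23107 J
Heat the water can supply cooling to 0 °C: 149.0×4.17×93.2 = 57908.0 J > q₁, so all ice melts.
Energy balance: 149.0×4.17×(93.2 − T) = 23107 + 63.6×4.17×(T − 0)
621.33(93.2 − T) = 23107 + 265.212 T
57908.0 − 23107 = 886.542 T
T = 34801.0 / 886.542 = 39.25 °C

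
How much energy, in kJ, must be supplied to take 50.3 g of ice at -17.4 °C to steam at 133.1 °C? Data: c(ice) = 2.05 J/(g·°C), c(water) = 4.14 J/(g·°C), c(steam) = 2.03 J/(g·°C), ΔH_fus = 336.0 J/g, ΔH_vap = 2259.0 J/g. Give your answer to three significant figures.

q = 157 kJ

q1 (heat ice -17.4→0.0 °C): 50.3 × 2.05 × 17.4 = 1794 J
q2 (melt at 0 °C): 50.3 × 336.0 = 16901 J
q3 (heat water 0.0→100.0 °C): 50.3 × 4.14 × 100.0 = 20824 J
q4 (vaporize at 100 °C): 50.3 × 2259.0 = 113628 J
q5 (heat steam 100.0→133.1 °C): 50.3 × 2.03 × 33.1 = 3380 J
Total: 1794 + 16901 + 20824 + 113628 + 3380 = 156527 J = 157 kJ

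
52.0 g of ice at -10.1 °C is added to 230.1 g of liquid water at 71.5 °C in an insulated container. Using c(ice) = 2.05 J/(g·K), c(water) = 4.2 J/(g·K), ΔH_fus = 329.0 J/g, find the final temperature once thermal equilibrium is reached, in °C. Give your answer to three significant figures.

T_f = 43.0 °C

Heat to bring ice to 0 °C and melt it: q₁ = 52.0×2.05×10.1 + 52.0×329.0 = 18185 J
Heat the water can supply cooling to 0 °C: 230.1×4.2×71.5 = 69099.0 J > q₁, so all ice melts.
Energy balance: 230.1×4.2×(71.5 − T) = 18185 + 52.0×4.2×(T − 0)
966.42(71.5 − T) = 18185 + 218.4 T
69099.0 − 18185 = 1184.82 T
T = 50914.0 / 1184.82 = 42.97 °C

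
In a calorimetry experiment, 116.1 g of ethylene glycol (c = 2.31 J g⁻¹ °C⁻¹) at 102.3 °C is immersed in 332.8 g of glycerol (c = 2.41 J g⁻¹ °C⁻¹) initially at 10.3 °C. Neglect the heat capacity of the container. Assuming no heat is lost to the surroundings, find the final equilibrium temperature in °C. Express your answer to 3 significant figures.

T_f = 33.4 °C

Heat lost by ethylene glycol = heat gained by glycerol.
(116.1)(2.31)(102.3 − T) = (332.8)(2.41)(T − 10.3)
268.191 (102.3 − T) = 802.048 (T − 10.3)
27436 − 268.191 T = 802.048 T − 8261.1
35697.1 = 1070.239 T
T = 33.35 °C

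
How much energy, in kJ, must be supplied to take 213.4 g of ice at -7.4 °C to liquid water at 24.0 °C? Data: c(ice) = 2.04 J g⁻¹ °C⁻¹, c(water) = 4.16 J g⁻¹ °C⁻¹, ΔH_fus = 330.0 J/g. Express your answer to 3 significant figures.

q1 (heat ice -7.4→0.0 °C): 213.4 × 2.04 × 7.4 = 3221 J
q2 (melt at 0 °C): 213.4 × 330.0 = 70422 J
q3 (heat water 0.0→24.0 °C): 213.4 × 4.16 × 24.0 = 21306 J
Total: 3221 + 70422 + 21306 = 94949 J = 94.9 kJ

q = 94.9 kJ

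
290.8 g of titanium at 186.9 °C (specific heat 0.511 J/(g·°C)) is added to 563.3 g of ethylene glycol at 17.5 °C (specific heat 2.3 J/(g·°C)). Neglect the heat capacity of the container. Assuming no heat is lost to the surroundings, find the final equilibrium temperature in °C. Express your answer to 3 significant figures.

Heat lost by titanium = heat gained by ethylene glycol.
(290.8)(0.511)(186.9 − T) = (563.3)(2.3)(T − 17.5)
148.5988 (186.9 − T) = 1295.59 (T − 17.5)
27773 − 148.5988 T = 1295.59 T − 22673
50446 = 1444.1888 T
T = 34.93 °C

T_f = 34.9 °C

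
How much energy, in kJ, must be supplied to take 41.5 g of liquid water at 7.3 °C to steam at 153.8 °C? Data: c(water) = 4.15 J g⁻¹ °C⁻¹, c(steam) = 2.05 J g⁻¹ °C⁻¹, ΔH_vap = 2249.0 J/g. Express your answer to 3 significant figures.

q1 (heat water 7.3→100.0 °C): 41.5 × 4.15 × 92.7 = 15965 J
q2 (vaporize at 100 °C): 41.5 × 2249.0 = 93334 J
q3 (heat steam 100.0→153.8 °C): 41.5 × 2.05 × 53.8 = 4577 J
Total: 15965 + 93334 + 4577 = 113876 J = 114 kJ

q = 114 kJ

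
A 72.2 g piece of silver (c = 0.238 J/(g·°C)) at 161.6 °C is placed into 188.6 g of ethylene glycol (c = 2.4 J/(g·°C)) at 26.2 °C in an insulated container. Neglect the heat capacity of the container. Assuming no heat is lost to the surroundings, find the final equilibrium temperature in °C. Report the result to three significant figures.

Heat lost by silver = heat gained by ethylene glycol.
(72.2)(0.238)(161.6 − T) = (188.6)(2.4)(T − 26.2)
17.1836 (161.6 − T) = 452.64 (T − 26.2)
2776.9 − 17.1836 T = 452.64 T − 11859
14635.9 = 469.8236 T
T = 31.15 °C

T_f = 31.2 °C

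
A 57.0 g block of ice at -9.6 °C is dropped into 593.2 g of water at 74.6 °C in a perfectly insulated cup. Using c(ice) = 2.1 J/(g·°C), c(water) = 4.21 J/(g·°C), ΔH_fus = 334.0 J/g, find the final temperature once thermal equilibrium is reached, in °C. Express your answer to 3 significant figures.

Heat to bring ice to 0 °C and melt it: q₁ = 57.0×2.1×9.6 + 57.0×334.0 = 20187 J
Heat the water can supply cooling to 0 °C: 593.2×4.21×74.6 = 186304 J > q₁, so all ice melts.
Energy balance: 593.2×4.21×(74.6 − T) = 20187 + 57.0×4.21×(T − 0)
2497.372(74.6 − T) = 20187 + 239.97 T
186304 − 20187 = 2737.342 T
T = 166117 / 2737.342 = 60.69 °C

T_f = 60.7 °C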